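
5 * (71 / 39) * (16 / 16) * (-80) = -28400 / 39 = -728.21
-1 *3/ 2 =-3/ 2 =-1.50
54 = 54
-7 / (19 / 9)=-63 / 19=-3.32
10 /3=3.33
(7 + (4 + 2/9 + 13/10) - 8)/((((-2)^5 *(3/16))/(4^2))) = -1628/135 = -12.06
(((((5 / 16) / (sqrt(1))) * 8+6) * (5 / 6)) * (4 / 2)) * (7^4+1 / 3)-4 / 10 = 1530832 / 45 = 34018.49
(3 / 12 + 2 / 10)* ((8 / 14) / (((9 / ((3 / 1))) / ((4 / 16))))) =3 / 140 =0.02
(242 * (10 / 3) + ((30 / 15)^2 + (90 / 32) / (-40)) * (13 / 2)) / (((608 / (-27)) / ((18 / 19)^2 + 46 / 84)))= -42012392421 / 786644992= -53.41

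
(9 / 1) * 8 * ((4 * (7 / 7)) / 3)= 96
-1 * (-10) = 10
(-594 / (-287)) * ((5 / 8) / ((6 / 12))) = 1485 / 574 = 2.59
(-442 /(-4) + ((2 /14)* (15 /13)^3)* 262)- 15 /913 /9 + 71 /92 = 654027294857 /3875323452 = 168.77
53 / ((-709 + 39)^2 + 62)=53 / 448962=0.00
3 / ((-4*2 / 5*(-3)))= 5 / 8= 0.62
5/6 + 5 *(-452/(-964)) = 4595/1446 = 3.18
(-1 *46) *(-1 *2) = 92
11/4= 2.75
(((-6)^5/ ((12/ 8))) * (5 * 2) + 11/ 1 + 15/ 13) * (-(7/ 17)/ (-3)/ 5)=-4716334/ 3315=-1422.73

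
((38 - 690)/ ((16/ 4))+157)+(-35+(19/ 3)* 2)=-85/ 3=-28.33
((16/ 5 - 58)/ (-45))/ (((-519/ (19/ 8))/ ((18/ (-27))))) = 2603/ 700650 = 0.00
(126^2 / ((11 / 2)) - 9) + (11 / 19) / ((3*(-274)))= 494356433 / 171798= 2877.54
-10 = -10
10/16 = 5/8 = 0.62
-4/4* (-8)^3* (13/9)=6656/9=739.56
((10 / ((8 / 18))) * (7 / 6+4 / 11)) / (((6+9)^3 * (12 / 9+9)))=0.00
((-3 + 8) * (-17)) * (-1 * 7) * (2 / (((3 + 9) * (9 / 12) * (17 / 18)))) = 140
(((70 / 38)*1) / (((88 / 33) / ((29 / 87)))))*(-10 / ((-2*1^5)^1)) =175 / 152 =1.15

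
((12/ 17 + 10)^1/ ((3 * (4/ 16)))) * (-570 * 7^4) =-332106320/ 17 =-19535665.88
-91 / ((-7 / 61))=793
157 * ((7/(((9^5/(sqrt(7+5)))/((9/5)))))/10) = 1099 * sqrt(3)/164025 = 0.01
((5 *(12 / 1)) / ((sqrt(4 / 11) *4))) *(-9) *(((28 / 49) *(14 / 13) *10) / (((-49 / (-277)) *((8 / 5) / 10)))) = -9348750 *sqrt(11) / 637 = -48675.50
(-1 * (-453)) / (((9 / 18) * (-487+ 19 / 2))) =-1812 / 955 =-1.90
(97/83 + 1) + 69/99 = 7849/2739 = 2.87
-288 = -288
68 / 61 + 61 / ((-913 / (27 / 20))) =1141213 / 1113860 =1.02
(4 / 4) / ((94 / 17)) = 17 / 94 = 0.18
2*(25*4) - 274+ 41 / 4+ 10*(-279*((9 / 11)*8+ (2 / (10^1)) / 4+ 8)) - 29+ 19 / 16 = -40812.88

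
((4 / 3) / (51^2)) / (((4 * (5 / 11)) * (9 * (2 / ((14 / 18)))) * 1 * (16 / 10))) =77 / 10112688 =0.00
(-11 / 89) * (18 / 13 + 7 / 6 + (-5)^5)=2679061 / 6942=385.92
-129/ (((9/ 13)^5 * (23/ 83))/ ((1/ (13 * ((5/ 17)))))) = -1732881553/ 2263545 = -765.56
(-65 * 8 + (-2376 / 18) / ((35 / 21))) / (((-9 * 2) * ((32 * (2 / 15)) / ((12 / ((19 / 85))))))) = 63665 / 152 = 418.85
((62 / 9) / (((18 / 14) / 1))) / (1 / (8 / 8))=434 / 81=5.36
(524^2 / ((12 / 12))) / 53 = 274576 / 53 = 5180.68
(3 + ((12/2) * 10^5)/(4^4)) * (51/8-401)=-29634759/32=-926086.22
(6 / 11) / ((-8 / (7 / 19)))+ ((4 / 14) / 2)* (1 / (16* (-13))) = -7853 / 304304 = -0.03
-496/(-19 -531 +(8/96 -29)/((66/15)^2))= 0.90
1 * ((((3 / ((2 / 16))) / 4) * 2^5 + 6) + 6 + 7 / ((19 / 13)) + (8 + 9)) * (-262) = -1123980 / 19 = -59156.84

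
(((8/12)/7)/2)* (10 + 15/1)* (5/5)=25/21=1.19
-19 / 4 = -4.75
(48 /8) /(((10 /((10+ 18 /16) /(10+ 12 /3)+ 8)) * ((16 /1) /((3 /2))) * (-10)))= -1773 /35840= -0.05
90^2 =8100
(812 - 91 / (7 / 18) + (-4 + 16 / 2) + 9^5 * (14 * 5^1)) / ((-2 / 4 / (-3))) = 24804072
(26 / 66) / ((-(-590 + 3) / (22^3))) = 12584 / 1761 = 7.15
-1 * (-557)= 557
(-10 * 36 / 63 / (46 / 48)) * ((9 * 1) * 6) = -51840 / 161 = -321.99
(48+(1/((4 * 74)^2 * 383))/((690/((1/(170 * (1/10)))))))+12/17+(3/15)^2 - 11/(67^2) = 25331855394268381/519697821782400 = 48.74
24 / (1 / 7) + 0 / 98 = 168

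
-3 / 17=-0.18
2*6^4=2592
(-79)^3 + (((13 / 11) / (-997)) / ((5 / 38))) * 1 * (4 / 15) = -405536905451 / 822525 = -493039.00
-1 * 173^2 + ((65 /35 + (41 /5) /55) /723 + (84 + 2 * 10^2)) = -29645.00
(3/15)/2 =0.10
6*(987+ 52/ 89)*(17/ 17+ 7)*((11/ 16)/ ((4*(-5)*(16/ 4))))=-580107/ 1424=-407.38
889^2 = 790321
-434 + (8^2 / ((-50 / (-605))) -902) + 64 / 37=-103576 / 185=-559.87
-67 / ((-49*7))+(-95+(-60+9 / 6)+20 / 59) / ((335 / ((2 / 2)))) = -3550529 / 13558790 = -0.26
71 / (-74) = -71 / 74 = -0.96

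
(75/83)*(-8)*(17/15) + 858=70534/83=849.81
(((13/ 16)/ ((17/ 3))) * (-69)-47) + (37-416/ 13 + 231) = 48717/ 272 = 179.11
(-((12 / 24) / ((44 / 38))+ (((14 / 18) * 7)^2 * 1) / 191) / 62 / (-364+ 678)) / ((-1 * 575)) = 399593 / 7620092528400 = 0.00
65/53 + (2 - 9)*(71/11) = -25626/583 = -43.96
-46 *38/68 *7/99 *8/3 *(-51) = 24472/99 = 247.19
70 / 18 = 35 / 9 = 3.89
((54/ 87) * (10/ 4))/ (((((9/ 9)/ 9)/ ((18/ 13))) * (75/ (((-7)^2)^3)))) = 57177414/ 1885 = 30332.85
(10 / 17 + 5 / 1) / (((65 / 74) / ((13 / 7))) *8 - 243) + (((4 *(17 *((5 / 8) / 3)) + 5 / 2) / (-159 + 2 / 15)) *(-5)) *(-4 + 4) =-3515 / 150467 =-0.02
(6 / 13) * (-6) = -36 / 13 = -2.77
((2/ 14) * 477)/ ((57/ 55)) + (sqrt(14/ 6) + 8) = sqrt(21)/ 3 + 9809/ 133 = 75.28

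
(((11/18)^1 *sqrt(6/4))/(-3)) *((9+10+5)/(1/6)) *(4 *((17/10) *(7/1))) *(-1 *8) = 83776 *sqrt(6)/15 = 13680.56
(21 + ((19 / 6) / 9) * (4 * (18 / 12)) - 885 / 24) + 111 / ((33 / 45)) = 108979 / 792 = 137.60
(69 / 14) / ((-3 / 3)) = -69 / 14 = -4.93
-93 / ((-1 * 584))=93 / 584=0.16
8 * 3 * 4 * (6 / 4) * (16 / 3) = 768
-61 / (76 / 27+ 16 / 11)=-18117 / 1268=-14.29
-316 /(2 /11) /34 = -869 /17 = -51.12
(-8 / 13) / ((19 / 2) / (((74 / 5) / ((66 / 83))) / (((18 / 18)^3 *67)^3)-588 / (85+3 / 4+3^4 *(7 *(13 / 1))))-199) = 266579443024 / 138434744220851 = 0.00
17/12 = 1.42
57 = 57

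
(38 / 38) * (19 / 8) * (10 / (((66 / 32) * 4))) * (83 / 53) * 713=5622005 / 1749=3214.41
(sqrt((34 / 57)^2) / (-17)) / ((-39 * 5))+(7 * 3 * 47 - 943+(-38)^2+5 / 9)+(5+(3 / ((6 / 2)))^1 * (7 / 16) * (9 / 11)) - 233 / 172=41850519617 / 28039440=1492.56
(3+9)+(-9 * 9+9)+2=-58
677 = 677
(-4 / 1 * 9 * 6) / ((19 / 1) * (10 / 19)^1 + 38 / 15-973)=3240 / 14407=0.22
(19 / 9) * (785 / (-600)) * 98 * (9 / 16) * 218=-33192.09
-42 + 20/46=-41.57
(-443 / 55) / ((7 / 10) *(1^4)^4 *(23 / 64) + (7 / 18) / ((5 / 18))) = -56704 / 11627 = -4.88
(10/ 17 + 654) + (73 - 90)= 10839/ 17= 637.59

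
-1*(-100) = 100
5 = 5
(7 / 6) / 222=7 / 1332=0.01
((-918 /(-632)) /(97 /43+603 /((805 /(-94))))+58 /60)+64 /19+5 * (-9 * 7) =-310.69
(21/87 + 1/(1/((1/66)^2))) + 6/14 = 592619/884268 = 0.67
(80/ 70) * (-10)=-80/ 7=-11.43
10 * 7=70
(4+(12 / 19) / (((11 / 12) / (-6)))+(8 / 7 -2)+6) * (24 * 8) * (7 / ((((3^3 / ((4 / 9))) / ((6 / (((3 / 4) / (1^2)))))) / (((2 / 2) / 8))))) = 1875968 / 16929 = 110.81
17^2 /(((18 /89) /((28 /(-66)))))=-180047 /297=-606.22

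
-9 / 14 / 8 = -9 / 112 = -0.08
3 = 3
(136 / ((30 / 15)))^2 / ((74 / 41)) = 94792 / 37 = 2561.95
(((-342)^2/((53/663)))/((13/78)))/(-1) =-465282792/53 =-8778920.60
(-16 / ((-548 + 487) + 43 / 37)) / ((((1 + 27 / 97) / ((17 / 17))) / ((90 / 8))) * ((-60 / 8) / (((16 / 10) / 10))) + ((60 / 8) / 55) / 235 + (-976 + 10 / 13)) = -1929733520 / 7076621045259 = -0.00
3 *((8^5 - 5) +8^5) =196593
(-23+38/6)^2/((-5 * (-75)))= 20/27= 0.74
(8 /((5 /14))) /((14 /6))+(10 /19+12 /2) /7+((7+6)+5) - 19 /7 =17169 /665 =25.82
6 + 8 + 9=23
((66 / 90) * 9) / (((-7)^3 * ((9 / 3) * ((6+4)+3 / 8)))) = -88 / 142345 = -0.00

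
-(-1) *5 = 5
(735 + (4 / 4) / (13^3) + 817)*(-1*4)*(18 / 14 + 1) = -218223680 / 15379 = -14189.72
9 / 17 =0.53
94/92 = 47/46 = 1.02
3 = 3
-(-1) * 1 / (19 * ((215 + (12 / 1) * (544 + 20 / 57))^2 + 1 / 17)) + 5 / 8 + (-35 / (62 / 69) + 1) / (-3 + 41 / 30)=826626212518367 / 34643864510136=23.86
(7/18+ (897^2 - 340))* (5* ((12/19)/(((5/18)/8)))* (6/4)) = 109719276.63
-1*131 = -131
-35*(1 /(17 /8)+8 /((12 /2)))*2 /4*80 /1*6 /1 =-257600 /17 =-15152.94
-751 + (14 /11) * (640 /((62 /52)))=-23131 /341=-67.83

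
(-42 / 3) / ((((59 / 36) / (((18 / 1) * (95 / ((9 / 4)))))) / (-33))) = 12640320 / 59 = 214242.71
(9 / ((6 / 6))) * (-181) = -1629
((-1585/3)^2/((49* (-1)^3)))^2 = 6311274450625/194481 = 32451881.94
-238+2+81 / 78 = -6109 / 26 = -234.96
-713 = -713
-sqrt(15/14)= -sqrt(210)/14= -1.04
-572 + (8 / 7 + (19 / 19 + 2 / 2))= -568.86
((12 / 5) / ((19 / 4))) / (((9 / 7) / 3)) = 112 / 95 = 1.18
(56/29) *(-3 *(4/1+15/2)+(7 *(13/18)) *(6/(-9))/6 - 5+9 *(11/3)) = -32032/2349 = -13.64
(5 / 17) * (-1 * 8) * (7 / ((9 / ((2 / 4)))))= -140 / 153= -0.92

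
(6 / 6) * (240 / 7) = 240 / 7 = 34.29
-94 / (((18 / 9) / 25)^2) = -29375 / 2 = -14687.50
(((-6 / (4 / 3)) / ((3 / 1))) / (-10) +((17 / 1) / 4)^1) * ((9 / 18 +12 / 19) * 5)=473 / 19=24.89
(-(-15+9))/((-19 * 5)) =-6/95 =-0.06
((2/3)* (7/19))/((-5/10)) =-28/57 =-0.49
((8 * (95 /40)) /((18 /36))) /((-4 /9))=-171 /2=-85.50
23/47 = 0.49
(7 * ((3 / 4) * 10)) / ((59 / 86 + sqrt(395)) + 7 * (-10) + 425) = 138109335 / 932765501 - 388290 * sqrt(395) / 932765501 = 0.14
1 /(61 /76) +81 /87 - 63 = -107596 /1769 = -60.82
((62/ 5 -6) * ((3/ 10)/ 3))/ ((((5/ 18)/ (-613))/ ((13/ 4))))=-573768/ 125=-4590.14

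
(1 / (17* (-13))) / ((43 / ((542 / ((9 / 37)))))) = -20054 / 85527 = -0.23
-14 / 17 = -0.82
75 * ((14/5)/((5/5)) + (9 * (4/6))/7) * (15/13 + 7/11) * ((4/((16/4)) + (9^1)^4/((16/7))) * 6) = 8468213760/1001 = 8459754.01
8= 8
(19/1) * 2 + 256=294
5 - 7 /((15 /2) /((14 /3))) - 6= -241 /45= -5.36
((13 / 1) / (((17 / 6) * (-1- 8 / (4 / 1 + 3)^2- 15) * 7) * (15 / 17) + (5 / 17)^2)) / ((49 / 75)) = -56355 / 800863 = -0.07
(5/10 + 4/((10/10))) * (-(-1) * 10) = 45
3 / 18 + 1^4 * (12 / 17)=89 / 102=0.87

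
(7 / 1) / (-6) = -7 / 6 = -1.17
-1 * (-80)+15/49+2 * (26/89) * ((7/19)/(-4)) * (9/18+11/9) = 119635301/1491462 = 80.21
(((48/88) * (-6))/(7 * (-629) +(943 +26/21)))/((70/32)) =864/1997435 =0.00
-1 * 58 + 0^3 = -58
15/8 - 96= -753/8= -94.12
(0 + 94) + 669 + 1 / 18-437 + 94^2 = 164917 / 18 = 9162.06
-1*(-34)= 34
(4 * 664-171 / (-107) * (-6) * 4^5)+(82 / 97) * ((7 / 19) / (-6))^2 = -483086473229 / 67442742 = -7162.91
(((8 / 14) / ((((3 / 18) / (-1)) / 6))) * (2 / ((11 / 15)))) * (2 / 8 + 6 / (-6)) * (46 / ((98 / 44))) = 298080 / 343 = 869.04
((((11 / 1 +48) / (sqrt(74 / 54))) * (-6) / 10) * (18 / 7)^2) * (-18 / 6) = 516132 * sqrt(111) / 9065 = 599.87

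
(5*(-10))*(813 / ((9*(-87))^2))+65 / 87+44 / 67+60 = 839853277 / 13692321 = 61.34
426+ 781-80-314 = 813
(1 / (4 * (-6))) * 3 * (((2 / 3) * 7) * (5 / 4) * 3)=-35 / 16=-2.19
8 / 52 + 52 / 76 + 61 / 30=21277 / 7410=2.87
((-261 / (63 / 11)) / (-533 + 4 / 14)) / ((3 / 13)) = 377 / 1017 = 0.37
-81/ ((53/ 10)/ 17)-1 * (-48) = -11226/ 53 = -211.81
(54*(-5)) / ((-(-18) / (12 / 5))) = -36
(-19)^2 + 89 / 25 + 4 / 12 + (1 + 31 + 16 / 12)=29867 / 75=398.23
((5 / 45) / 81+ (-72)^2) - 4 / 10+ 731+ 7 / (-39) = 280254881 / 47385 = 5914.42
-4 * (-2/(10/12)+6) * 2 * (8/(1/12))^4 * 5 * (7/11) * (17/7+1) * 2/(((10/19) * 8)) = -697143656448/55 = -12675339208.15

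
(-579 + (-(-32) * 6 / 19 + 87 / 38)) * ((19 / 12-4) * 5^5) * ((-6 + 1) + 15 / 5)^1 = -650415625 / 76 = -8558100.33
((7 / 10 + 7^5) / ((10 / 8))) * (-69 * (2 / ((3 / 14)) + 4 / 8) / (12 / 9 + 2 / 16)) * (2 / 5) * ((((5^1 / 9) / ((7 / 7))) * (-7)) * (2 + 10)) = 14597151296 / 125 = 116777210.37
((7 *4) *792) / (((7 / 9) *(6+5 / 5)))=28512 / 7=4073.14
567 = 567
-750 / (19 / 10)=-7500 / 19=-394.74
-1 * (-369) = 369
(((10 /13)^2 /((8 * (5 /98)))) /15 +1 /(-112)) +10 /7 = 1.52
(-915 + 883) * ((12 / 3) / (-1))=128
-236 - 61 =-297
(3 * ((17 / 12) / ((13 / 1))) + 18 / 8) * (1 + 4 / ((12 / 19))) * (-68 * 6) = -100232 / 13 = -7710.15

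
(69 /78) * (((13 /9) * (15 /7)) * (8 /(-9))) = -460 /189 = -2.43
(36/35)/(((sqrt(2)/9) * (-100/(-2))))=81 * sqrt(2)/875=0.13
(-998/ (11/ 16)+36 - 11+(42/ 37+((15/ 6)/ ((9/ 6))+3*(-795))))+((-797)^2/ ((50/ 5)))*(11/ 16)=7787398159/ 195360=39861.78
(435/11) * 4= 1740/11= 158.18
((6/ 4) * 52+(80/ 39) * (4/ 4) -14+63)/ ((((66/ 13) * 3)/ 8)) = 20132/ 297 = 67.78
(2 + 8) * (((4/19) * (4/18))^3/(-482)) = -2560/1205050851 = -0.00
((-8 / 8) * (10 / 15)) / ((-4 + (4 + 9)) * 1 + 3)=-1 / 18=-0.06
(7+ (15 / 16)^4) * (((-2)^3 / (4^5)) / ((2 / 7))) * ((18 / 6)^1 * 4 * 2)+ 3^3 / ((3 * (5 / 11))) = 154133463 / 10485760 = 14.70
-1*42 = -42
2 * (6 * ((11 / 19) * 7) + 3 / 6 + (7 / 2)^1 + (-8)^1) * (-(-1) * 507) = 391404 / 19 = 20600.21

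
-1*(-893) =893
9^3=729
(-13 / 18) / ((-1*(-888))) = -13 / 15984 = -0.00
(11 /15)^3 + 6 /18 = 2456 /3375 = 0.73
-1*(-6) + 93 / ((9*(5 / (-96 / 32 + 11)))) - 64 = -622 / 15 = -41.47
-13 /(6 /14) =-30.33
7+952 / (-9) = -889 / 9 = -98.78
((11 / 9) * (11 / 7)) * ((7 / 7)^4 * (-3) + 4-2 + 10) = 121 / 7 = 17.29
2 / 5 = 0.40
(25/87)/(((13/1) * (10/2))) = 5/1131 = 0.00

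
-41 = -41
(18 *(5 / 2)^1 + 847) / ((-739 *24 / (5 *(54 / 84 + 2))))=-41255 / 62076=-0.66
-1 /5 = -0.20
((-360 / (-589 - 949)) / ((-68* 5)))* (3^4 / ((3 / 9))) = -2187 / 13073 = -0.17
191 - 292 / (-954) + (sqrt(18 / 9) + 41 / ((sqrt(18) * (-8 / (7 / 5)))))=91253 / 477 - 47 * sqrt(2) / 240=191.03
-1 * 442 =-442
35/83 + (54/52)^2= 84167/56108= 1.50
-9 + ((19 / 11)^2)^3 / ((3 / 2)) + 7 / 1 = 83462396 / 5314683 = 15.70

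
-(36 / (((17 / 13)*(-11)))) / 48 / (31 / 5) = 195 / 23188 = 0.01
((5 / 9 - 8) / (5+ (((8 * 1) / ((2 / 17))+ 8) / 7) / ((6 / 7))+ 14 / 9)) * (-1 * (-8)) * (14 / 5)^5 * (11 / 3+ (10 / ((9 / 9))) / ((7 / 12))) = -17996513024 / 1621875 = -11096.12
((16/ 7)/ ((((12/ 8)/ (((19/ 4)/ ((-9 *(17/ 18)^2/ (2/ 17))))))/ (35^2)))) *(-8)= 5107200/ 4913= 1039.53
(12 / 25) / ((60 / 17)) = 17 / 125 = 0.14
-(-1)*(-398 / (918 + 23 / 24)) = -9552 / 22055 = -0.43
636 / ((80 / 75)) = 2385 / 4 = 596.25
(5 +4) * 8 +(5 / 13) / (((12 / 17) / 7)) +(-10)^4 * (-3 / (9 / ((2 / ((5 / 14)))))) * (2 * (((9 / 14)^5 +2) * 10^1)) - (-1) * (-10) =-787590.02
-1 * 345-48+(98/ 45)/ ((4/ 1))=-35321/ 90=-392.46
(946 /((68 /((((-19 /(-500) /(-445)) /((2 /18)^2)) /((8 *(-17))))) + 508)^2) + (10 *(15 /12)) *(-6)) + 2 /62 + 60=-14.97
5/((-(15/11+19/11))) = -55/34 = -1.62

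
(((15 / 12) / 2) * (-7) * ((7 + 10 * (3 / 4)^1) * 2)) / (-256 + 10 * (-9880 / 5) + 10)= 145 / 22864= 0.01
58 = 58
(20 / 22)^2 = 100 / 121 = 0.83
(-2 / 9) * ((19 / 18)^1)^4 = -130321 / 472392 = -0.28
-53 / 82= -0.65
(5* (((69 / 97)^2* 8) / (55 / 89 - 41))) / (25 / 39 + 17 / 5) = -137711925 / 1110290227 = -0.12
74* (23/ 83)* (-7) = -11914/ 83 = -143.54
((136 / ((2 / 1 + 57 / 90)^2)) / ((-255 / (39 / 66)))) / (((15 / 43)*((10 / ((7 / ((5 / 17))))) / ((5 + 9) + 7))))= -11175528 / 1716275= -6.51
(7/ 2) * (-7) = -49/ 2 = -24.50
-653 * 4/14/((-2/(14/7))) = 1306/7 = 186.57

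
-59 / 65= -0.91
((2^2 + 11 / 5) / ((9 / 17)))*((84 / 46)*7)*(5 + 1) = 103292 / 115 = 898.19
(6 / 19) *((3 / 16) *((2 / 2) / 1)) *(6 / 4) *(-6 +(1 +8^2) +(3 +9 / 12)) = 6777 / 1216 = 5.57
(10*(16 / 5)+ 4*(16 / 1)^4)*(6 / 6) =262176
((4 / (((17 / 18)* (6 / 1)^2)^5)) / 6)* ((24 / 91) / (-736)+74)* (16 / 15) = 0.00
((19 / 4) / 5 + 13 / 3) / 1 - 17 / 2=-193 / 60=-3.22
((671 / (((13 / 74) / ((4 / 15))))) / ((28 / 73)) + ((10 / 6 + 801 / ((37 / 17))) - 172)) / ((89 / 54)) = 2593799532 / 1498315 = 1731.14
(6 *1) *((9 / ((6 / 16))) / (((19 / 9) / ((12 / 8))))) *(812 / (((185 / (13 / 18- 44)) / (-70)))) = 50337504 / 37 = 1360473.08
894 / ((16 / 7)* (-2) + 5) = 2086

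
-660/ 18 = -110/ 3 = -36.67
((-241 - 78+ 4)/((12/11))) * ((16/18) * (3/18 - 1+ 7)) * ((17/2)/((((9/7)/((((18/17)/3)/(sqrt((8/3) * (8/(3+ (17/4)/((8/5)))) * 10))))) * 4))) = -19943 * sqrt(2715)/6912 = -150.34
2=2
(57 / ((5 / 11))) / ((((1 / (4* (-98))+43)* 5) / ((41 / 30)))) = 1679524 / 2106875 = 0.80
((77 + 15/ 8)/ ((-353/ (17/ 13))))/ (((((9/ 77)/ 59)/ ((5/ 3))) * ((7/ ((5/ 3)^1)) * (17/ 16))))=-20475950/ 371709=-55.09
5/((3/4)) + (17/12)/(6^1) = 497/72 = 6.90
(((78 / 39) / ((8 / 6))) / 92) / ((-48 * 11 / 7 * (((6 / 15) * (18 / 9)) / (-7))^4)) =-10504375 / 8290304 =-1.27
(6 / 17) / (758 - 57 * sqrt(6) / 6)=114 * sqrt(6) / 19516765 + 9096 / 19516765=0.00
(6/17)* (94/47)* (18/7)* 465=100440/119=844.03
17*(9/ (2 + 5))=153/ 7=21.86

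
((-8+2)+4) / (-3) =2 / 3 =0.67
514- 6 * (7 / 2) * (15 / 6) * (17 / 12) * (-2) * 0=514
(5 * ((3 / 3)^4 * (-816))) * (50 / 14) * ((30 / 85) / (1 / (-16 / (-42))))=-1959.18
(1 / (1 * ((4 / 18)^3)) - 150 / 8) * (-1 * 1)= -579 / 8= -72.38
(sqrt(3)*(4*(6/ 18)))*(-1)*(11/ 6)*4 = -88*sqrt(3)/ 9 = -16.94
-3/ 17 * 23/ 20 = -69/ 340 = -0.20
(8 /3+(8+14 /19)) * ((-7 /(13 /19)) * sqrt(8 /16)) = -175 * sqrt(2) /3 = -82.50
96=96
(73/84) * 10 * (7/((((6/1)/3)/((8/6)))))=365/9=40.56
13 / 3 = 4.33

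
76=76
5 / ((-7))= -5 / 7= -0.71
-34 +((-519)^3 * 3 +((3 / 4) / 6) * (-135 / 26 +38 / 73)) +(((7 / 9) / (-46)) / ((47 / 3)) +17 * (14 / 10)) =-103258660634630557 / 246208560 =-419395087.79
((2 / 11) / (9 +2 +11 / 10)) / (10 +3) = 20 / 17303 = 0.00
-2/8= -1/4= -0.25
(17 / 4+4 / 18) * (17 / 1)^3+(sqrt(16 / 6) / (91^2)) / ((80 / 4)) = sqrt(6) / 248430+790993 / 36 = 21972.03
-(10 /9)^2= -100 /81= -1.23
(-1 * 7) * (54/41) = -378/41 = -9.22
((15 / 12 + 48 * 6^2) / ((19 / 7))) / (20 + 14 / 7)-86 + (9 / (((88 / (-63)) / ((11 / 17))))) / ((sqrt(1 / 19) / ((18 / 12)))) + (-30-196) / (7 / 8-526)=-397638997 / 7024072-1701 * sqrt(19) / 272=-83.87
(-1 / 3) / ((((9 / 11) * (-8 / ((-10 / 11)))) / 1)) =-5 / 108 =-0.05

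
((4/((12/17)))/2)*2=17/3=5.67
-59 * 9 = -531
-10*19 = -190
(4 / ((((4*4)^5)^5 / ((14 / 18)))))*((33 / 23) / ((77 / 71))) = 71 / 21866972853936957175818130292736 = 0.00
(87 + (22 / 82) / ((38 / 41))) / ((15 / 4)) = 6634 / 285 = 23.28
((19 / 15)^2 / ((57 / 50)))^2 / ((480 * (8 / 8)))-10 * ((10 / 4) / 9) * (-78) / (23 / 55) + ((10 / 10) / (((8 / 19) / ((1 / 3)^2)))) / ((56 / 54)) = 29203728269 / 56337120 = 518.37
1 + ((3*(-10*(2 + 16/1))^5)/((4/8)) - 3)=-1133740800002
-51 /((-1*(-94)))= -51 /94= -0.54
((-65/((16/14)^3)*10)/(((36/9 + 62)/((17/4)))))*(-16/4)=1895075/16896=112.16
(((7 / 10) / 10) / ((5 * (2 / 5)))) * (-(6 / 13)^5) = -6804 / 9282325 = -0.00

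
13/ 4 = 3.25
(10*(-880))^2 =77440000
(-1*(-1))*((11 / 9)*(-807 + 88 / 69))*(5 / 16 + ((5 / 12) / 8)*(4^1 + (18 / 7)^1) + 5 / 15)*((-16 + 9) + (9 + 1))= -50758235 / 17388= -2919.15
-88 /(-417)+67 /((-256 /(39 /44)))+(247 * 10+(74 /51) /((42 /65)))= 4145575601527 /1676860416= 2472.22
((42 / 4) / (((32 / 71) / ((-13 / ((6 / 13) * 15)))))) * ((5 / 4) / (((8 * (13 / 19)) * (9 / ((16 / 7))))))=-17537 / 6912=-2.54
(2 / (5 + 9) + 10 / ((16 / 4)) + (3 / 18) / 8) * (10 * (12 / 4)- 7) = 20585 / 336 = 61.26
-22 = -22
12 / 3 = 4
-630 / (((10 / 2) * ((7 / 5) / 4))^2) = -1440 / 7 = -205.71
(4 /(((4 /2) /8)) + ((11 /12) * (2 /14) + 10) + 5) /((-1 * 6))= -2615 /504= -5.19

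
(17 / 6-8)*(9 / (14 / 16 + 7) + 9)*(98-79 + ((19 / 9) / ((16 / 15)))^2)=-16602143 / 13824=-1200.97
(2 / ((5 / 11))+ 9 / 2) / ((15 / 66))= 979 / 25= 39.16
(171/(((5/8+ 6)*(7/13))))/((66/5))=14820/4081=3.63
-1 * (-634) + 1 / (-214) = 135675 / 214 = 634.00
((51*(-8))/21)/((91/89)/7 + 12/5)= -60520/7931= -7.63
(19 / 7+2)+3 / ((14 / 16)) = 57 / 7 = 8.14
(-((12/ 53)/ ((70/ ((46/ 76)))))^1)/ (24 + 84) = -0.00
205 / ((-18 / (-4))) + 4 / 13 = 5366 / 117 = 45.86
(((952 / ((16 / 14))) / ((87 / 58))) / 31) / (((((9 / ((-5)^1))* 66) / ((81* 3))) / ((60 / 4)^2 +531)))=-9446220 / 341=-27701.52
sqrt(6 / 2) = sqrt(3) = 1.73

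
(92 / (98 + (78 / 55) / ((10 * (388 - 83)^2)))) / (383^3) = 2353532500 / 140849327219909843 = 0.00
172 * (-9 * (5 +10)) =-23220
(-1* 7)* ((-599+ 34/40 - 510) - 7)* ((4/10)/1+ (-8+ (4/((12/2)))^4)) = -57784.04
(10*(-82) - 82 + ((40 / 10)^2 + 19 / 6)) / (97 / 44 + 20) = -116534 / 2931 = -39.76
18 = 18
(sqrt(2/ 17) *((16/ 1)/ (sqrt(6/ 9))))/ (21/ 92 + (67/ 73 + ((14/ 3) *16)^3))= 2901312 *sqrt(51)/ 1283231049851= 0.00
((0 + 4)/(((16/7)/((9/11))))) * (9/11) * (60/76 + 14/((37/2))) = 616329/340252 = 1.81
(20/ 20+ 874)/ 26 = 875/ 26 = 33.65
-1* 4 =-4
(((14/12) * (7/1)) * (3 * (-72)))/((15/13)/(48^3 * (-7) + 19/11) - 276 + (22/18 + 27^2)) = -351502085844/90510236975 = -3.88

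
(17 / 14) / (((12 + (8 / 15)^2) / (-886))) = -1694475 / 19348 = -87.58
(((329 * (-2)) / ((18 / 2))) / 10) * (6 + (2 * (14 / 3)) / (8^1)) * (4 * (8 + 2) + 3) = -608321 / 270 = -2253.04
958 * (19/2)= 9101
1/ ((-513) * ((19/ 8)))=-8/ 9747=-0.00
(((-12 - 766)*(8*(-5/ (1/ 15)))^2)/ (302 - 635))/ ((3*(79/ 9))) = 93360000/ 2923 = 31939.79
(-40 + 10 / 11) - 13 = -573 / 11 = -52.09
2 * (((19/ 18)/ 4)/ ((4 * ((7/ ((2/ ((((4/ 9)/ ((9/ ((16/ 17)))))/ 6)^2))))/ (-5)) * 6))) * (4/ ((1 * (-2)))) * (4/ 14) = 60044085/ 200704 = 299.17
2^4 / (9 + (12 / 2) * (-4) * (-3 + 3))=16 / 9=1.78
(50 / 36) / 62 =25 / 1116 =0.02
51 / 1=51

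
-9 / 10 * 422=-1899 / 5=-379.80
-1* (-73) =73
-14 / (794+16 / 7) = -49 / 2787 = -0.02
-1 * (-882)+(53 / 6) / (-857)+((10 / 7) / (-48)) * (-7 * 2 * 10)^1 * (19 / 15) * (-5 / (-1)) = 7006324 / 7713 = 908.38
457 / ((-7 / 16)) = -7312 / 7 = -1044.57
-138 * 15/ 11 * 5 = -10350/ 11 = -940.91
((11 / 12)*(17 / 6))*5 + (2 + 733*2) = 106631 / 72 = 1480.99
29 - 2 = 27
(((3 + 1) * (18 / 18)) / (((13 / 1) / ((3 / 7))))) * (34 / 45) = 136 / 1365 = 0.10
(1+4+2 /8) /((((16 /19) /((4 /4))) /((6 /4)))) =1197 /128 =9.35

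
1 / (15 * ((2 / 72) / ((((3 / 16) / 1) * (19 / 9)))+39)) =19 / 11135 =0.00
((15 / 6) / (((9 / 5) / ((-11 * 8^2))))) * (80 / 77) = -64000 / 63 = -1015.87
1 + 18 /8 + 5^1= 33 /4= 8.25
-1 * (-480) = 480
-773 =-773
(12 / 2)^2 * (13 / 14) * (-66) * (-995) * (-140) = -307335600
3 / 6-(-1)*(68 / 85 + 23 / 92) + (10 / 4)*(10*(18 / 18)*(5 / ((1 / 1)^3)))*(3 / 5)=1531 / 20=76.55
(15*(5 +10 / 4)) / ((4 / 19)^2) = 81225 / 32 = 2538.28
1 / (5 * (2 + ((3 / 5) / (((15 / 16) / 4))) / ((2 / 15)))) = 1 / 106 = 0.01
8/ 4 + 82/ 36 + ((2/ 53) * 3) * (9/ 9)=4189/ 954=4.39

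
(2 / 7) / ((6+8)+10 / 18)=18 / 917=0.02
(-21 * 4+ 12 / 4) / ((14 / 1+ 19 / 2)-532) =18 / 113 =0.16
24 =24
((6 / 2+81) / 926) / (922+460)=21 / 319933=0.00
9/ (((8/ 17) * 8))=153/ 64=2.39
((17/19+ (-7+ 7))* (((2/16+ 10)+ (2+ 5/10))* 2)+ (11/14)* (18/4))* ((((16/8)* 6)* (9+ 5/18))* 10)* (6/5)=4642600/133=34906.77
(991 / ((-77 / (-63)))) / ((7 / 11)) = 8919 / 7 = 1274.14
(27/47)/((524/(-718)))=-0.79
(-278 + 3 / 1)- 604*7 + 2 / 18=-40526 / 9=-4502.89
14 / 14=1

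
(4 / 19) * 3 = 12 / 19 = 0.63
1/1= 1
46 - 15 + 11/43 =1344/43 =31.26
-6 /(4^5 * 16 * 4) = -3 /32768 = -0.00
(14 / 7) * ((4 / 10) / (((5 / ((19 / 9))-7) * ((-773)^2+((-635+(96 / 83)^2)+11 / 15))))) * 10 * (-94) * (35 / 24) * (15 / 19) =849930375 / 2713931242396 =0.00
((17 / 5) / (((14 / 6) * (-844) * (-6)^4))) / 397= -17 / 5066228160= -0.00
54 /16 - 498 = -3957 /8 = -494.62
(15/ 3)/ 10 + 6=13/ 2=6.50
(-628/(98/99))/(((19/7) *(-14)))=15543/931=16.69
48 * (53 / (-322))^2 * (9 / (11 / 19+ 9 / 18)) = 11528136 / 1062761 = 10.85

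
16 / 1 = 16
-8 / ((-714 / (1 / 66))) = 2 / 11781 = 0.00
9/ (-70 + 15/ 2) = -0.14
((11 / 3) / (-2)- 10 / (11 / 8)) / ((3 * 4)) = -0.76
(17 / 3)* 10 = 170 / 3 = 56.67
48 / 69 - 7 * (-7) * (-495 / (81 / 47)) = -2913151 / 207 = -14073.19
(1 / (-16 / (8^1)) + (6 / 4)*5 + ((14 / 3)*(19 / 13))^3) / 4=19236329 / 237276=81.07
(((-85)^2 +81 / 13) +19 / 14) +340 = 1378211 / 182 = 7572.59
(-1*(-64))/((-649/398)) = -25472/649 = -39.25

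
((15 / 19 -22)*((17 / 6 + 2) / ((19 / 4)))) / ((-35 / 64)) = 1495936 / 37905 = 39.47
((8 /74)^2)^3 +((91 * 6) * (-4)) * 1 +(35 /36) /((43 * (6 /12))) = -4337055169801525 /1985872240566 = -2183.95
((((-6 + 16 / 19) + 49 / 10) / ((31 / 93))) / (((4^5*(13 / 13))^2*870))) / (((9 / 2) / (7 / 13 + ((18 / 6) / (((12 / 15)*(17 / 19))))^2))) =-53326357 / 15628784526950400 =-0.00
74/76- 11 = -381/38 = -10.03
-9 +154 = 145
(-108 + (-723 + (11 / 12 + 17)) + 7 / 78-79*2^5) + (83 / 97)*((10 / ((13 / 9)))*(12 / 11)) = -555039385 / 166452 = -3334.53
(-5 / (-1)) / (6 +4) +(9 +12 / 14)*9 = 1249 / 14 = 89.21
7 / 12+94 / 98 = 907 / 588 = 1.54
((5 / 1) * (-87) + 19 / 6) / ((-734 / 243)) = 209871 / 1468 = 142.96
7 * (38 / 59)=4.51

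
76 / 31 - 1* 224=-6868 / 31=-221.55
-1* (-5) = 5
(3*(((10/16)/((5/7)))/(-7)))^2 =9/64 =0.14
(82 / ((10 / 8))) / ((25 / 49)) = 16072 / 125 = 128.58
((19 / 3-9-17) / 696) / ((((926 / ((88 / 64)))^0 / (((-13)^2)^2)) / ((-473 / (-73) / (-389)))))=797051827 / 59292936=13.44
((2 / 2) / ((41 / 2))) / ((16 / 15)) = 15 / 328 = 0.05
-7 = -7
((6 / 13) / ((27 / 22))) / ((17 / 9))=44 / 221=0.20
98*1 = 98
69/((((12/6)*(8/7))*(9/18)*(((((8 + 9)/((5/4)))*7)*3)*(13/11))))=1265/7072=0.18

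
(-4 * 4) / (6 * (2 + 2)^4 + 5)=-16 / 1541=-0.01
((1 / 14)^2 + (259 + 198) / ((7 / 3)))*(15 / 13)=44295 / 196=225.99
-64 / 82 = -32 / 41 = -0.78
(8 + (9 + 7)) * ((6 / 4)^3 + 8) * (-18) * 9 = -44226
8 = 8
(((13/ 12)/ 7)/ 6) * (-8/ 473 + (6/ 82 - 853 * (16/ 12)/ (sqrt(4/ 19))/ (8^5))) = 14183/ 9774072 - 11089 * sqrt(19)/ 24772608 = -0.00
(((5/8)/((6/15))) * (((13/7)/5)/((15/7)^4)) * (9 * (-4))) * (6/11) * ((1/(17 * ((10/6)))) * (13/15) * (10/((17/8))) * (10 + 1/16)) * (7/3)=-65328809/35763750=-1.83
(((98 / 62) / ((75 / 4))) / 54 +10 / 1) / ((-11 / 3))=-2.73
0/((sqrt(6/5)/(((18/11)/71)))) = 0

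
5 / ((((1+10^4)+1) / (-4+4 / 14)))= -65 / 35007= -0.00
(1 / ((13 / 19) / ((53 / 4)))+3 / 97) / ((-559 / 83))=-8120305 / 2819596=-2.88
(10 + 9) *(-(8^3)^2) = -4980736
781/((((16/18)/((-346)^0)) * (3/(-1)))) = -2343/8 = -292.88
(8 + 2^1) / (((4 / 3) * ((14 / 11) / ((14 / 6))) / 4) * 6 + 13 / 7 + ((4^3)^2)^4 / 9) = 1386 / 4334714641344511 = 0.00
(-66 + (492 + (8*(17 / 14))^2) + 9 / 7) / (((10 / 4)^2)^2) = 408976 / 30625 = 13.35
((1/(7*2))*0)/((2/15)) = 0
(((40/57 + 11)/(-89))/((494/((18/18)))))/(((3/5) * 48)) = -3335/360872928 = -0.00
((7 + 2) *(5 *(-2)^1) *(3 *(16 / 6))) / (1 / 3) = -2160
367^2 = 134689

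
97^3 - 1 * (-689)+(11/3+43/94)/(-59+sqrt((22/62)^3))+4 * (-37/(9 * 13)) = 1041692531185362127/1140505137720 - 396583 * sqrt(341)/29243721480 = 913360.66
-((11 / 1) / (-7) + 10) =-59 / 7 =-8.43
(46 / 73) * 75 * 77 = 265650 / 73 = 3639.04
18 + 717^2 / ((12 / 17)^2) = 16508257 / 16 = 1031766.06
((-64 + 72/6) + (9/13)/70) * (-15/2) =141933/364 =389.93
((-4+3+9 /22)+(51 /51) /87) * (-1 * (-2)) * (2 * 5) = -11090 /957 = -11.59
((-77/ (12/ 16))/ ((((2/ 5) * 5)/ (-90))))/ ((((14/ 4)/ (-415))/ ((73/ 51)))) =-784105.88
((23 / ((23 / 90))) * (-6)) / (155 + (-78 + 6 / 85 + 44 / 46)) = -1055700 / 152543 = -6.92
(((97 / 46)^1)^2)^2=88529281 / 4477456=19.77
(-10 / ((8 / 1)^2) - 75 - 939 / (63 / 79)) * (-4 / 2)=841769 / 336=2505.26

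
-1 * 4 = -4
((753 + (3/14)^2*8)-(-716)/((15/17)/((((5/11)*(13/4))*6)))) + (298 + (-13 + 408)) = 8638.91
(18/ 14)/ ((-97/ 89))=-801/ 679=-1.18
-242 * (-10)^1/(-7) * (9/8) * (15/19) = -81675/266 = -307.05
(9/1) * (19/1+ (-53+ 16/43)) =-13014/43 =-302.65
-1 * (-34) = 34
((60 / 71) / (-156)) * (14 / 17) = -70 / 15691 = -0.00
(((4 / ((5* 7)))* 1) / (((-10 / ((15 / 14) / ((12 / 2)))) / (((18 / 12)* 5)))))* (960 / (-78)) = 0.19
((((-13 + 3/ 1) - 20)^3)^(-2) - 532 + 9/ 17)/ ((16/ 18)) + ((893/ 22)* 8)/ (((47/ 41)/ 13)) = 373784463000187/ 121176000000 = 3084.64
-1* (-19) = 19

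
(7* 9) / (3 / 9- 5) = -27 / 2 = -13.50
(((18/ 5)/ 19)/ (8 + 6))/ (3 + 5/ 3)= 27/ 9310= 0.00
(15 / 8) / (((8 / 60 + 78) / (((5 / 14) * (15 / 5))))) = 3375 / 131264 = 0.03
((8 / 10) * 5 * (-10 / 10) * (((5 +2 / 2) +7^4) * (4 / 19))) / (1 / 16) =-616192 / 19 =-32431.16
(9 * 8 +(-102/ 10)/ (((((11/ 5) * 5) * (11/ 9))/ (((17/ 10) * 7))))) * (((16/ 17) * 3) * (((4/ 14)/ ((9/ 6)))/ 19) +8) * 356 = 1230964483824/ 6839525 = 179978.07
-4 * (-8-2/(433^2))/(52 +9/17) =101994152/167427677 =0.61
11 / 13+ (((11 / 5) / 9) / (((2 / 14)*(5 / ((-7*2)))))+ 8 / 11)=-103529 / 32175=-3.22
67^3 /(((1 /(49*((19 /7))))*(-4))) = -40001479 /4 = -10000369.75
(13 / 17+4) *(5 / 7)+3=762 / 119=6.40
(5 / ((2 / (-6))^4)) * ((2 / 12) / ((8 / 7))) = 945 / 16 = 59.06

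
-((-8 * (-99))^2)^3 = -246803372284575744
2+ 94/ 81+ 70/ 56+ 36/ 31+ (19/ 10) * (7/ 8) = 1453223/ 200880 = 7.23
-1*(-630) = 630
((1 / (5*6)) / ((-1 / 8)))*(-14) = 56 / 15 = 3.73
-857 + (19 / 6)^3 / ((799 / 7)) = -856.72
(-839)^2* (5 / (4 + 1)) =703921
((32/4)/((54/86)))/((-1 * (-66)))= 0.19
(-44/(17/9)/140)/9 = -0.02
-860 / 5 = -172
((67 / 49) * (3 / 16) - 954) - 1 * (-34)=-721079 / 784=-919.74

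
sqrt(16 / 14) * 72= 144 * sqrt(14) / 7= 76.97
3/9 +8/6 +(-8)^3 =-1531/3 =-510.33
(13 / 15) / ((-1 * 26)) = -1 / 30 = -0.03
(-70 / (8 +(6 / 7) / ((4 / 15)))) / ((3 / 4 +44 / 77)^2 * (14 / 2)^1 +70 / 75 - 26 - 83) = 1646400 / 25279669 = 0.07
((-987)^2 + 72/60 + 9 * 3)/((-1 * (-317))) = 4870986/1585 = 3073.18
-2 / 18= -1 / 9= -0.11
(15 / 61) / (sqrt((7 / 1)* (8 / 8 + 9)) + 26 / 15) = -2925 / 459757 + 3375* sqrt(70) / 919514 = 0.02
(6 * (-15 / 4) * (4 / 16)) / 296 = -45 / 2368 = -0.02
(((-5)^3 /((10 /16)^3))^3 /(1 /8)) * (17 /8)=-2281701376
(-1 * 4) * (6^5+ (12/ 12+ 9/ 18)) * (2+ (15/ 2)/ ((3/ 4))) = -373320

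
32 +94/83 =2750/83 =33.13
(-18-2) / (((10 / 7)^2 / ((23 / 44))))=-1127 / 220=-5.12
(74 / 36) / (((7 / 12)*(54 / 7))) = 37 / 81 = 0.46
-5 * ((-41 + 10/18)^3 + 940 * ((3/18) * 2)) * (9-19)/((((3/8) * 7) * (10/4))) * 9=-7680019840/1701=-4515002.85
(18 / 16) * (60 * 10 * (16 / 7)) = 10800 / 7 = 1542.86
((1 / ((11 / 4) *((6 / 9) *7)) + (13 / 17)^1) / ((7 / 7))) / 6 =1103 / 7854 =0.14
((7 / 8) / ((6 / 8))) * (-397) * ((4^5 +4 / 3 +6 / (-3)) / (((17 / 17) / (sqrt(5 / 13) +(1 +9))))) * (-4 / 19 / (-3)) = -170630600 / 513-17063060 * sqrt(65) / 6669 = -353241.05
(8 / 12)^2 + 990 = 8914 / 9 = 990.44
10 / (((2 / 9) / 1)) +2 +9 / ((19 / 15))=1028 / 19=54.11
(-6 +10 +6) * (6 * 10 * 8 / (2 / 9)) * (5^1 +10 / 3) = 180000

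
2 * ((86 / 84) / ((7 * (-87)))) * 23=-989 / 12789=-0.08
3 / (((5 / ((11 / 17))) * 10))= 33 / 850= 0.04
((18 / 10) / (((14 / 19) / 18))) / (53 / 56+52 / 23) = 3496 / 255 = 13.71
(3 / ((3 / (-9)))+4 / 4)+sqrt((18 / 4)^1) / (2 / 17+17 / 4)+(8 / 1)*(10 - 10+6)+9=34*sqrt(2) / 99+49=49.49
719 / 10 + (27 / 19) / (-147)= 669299 / 9310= 71.89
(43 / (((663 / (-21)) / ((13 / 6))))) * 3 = -301 / 34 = -8.85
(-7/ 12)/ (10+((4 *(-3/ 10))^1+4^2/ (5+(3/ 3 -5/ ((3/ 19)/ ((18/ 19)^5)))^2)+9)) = -53661015676835/ 1640144934168268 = -0.03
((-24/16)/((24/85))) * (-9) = 765/16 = 47.81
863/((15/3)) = 863/5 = 172.60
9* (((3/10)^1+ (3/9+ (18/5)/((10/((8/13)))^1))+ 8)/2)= 51801/1300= 39.85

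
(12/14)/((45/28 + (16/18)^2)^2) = 0.15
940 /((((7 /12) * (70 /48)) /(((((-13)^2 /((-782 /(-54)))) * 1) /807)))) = 82353024 /5153771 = 15.98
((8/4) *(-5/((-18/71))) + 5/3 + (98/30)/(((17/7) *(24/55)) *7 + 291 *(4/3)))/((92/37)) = 297789949/18007344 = 16.54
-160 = -160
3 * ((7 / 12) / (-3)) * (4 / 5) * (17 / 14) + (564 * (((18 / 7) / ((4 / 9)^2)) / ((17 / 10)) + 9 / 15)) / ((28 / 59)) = 490451599 / 49980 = 9812.96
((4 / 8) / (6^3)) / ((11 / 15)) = 5 / 1584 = 0.00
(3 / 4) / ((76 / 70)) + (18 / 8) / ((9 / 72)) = 2841 / 152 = 18.69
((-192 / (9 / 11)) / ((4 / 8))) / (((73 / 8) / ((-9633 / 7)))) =36168704 / 511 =70780.24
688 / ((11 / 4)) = 2752 / 11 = 250.18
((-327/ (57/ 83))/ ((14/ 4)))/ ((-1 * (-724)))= -0.19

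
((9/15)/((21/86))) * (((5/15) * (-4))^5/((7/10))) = -176128/11907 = -14.79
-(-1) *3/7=3/7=0.43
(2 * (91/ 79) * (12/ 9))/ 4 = 182/ 237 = 0.77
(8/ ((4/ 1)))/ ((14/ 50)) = 50/ 7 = 7.14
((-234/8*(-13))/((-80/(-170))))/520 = 1.55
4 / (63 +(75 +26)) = 1 / 41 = 0.02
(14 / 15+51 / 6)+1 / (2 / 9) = 209 / 15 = 13.93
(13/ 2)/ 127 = 13/ 254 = 0.05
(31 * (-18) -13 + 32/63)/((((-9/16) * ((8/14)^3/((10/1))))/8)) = 35222180/81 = 434841.73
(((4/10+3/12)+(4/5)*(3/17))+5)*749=1474781/340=4337.59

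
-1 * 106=-106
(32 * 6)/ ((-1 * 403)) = -0.48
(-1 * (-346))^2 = 119716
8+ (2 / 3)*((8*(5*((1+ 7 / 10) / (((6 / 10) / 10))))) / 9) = 7448 / 81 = 91.95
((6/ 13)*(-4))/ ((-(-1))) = -24/ 13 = -1.85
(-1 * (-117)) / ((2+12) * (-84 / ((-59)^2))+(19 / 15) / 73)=-445968315 / 1221581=-365.07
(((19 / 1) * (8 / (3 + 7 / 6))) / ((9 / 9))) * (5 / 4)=228 / 5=45.60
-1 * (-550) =550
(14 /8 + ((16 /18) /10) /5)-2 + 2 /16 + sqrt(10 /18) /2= -193 /1800 + sqrt(5) /6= 0.27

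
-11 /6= -1.83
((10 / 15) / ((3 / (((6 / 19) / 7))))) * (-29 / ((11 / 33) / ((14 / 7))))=-232 / 133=-1.74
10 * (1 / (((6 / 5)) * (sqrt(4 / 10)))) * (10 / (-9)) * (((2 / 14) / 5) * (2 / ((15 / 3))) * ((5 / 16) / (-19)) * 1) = 0.00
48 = 48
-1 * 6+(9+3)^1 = 6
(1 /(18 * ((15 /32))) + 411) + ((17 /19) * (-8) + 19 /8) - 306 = 2058887 /20520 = 100.34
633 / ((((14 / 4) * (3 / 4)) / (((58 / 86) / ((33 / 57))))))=930088 / 3311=280.91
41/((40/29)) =1189/40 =29.72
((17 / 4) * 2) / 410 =17 / 820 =0.02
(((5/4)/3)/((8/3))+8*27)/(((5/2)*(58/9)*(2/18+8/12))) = 560277/32480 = 17.25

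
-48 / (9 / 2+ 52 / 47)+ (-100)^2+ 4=5267596 / 527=9995.44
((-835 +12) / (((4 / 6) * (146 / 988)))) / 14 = -609843 / 1022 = -596.72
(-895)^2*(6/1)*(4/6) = 3204100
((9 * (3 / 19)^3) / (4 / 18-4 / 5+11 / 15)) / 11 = 10935 / 528143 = 0.02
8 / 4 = 2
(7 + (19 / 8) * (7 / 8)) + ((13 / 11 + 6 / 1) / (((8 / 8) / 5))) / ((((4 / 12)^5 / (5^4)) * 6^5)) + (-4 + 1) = 498029 / 704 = 707.43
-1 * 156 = -156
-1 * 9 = -9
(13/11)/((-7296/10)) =-65/40128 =-0.00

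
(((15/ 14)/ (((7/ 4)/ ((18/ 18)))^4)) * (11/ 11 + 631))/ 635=242688/ 2134489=0.11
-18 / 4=-9 / 2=-4.50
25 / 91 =0.27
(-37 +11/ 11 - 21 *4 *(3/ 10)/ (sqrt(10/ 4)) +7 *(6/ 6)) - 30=-59 - 126 *sqrt(10)/ 25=-74.94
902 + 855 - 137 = 1620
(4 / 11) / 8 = 0.05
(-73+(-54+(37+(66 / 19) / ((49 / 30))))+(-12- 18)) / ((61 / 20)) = -2194800 / 56791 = -38.65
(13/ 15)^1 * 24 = 20.80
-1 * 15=-15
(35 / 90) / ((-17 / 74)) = -259 / 153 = -1.69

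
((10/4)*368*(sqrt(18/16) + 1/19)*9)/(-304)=-3105*sqrt(2)/152 -1035/722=-30.32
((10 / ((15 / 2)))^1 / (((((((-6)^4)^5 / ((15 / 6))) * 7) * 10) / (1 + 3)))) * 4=1 / 4798707952582656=0.00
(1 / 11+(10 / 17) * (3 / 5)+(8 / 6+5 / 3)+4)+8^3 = 519.44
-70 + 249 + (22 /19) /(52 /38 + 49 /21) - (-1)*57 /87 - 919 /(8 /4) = -279.53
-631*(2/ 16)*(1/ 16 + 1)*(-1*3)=32181/ 128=251.41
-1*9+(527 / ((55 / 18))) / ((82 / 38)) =159939 / 2255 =70.93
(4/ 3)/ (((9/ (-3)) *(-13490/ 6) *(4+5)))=4/ 182115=0.00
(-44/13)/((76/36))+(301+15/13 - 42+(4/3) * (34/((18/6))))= 608350/2223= 273.66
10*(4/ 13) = 3.08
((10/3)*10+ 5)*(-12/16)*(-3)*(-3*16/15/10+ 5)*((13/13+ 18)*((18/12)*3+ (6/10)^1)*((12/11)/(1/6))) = 70404633/275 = 256016.85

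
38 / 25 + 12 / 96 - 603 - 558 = -231871 / 200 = -1159.36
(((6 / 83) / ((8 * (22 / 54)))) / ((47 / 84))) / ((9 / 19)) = 3591 / 42911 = 0.08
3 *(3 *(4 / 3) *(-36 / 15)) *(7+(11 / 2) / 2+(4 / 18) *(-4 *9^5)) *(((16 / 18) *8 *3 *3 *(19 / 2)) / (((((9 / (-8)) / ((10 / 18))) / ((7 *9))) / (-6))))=171530827776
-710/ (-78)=355/ 39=9.10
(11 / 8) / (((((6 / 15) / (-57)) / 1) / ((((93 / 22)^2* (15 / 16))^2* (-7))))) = 33578184598875 / 87228416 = 384945.48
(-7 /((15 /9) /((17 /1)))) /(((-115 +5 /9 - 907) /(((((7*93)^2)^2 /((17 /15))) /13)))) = 101837332069767 /119509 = 852131070.21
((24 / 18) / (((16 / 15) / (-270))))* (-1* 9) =6075 / 2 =3037.50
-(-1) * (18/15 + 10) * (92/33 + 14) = 31024/165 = 188.02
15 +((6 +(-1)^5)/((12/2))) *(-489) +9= -767/2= -383.50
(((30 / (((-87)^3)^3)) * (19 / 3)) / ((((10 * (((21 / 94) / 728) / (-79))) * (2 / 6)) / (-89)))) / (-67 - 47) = 34367528 / 856632462729088581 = 0.00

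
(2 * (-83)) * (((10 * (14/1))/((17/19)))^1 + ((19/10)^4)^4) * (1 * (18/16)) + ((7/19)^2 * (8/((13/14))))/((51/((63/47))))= -812316163569949837153809741849/149988280000000000000000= -5415864.25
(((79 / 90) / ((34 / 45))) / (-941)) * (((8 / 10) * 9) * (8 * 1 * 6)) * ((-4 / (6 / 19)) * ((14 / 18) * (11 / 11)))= 336224 / 79985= 4.20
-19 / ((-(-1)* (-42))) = 0.45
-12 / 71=-0.17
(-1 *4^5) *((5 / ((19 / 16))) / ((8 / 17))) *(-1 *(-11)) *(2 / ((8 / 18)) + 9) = -25850880 / 19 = -1360572.63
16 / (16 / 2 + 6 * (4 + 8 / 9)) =0.43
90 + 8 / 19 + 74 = 3124 / 19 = 164.42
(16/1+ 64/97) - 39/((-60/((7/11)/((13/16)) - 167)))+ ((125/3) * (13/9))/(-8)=-113973317/1152360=-98.90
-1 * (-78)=78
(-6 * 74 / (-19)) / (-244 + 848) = 111 / 2869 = 0.04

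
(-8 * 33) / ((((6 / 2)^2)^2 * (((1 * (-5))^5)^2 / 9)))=-88 / 29296875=-0.00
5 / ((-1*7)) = -5 / 7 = -0.71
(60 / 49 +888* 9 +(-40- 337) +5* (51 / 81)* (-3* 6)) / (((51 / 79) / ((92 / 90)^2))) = 37152366164 / 3036285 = 12236.13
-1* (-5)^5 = 3125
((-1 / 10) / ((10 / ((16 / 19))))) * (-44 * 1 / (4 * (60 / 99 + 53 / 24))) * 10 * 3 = 69696 / 70585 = 0.99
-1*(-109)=109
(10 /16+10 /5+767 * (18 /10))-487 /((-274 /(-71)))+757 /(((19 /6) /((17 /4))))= 236665307 /104120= 2273.01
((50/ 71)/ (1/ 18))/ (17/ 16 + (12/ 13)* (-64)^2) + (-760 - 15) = -43285394125/ 55852363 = -775.00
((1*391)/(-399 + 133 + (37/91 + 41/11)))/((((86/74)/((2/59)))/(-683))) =9890841961/332509368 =29.75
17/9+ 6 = 71/9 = 7.89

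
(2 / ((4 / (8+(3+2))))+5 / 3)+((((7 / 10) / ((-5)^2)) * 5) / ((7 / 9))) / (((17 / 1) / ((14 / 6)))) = 10444 / 1275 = 8.19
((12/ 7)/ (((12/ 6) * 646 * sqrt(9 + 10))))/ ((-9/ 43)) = -43 * sqrt(19)/ 128877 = -0.00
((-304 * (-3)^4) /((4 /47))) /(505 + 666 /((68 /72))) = -4918644 /20573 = -239.08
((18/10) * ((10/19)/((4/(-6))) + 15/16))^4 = 43046721/8540717056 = 0.01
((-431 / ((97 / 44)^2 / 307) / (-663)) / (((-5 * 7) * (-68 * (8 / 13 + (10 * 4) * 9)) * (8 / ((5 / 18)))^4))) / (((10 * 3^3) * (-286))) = -36387175 / 40402226021626002014208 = -0.00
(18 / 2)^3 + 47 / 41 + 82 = 33298 / 41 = 812.15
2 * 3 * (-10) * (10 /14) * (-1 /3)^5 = 100 /567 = 0.18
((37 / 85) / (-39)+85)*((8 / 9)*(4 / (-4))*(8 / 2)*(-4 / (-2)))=-604.37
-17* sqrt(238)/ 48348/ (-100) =sqrt(238)/ 284400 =0.00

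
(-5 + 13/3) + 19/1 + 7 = 76/3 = 25.33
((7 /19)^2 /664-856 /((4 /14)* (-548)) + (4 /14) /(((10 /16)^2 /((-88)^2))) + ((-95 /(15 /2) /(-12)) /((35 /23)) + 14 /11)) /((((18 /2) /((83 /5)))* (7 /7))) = 3226829035449329 /308463309000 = 10460.98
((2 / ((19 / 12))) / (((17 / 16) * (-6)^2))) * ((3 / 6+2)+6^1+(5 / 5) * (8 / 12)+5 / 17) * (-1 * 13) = -200720 / 49419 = -4.06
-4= -4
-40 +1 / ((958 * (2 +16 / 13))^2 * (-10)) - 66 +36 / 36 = -1699882480969 / 16189356960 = -105.00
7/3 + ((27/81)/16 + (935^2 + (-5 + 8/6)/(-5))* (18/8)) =472082461/240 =1967010.25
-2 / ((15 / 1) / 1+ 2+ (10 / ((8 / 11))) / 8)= -64 / 599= -0.11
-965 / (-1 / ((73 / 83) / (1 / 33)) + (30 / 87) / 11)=67415865 / 217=310672.19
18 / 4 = 9 / 2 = 4.50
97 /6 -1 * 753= -4421 /6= -736.83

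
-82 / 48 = -41 / 24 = -1.71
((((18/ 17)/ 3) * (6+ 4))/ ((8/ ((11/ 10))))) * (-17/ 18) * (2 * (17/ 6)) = -187/ 72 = -2.60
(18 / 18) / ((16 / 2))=0.12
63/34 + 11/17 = 5/2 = 2.50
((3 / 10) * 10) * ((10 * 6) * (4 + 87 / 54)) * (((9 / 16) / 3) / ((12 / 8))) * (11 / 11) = 505 / 4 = 126.25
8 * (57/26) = 228/13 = 17.54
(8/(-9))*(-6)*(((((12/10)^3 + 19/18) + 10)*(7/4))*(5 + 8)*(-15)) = -5234866/225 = -23266.07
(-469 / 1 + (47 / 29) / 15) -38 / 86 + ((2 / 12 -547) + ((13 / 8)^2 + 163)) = -850.53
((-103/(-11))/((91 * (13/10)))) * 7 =1030/1859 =0.55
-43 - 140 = -183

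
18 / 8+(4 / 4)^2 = 13 / 4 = 3.25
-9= -9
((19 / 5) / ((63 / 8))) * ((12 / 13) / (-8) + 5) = 9652 / 4095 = 2.36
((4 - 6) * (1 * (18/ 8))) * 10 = -45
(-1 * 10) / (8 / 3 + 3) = -30 / 17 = -1.76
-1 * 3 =-3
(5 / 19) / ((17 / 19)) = 5 / 17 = 0.29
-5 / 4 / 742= -5 / 2968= -0.00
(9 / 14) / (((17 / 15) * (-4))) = -135 / 952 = -0.14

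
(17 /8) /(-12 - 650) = -17 /5296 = -0.00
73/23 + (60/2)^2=20773/23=903.17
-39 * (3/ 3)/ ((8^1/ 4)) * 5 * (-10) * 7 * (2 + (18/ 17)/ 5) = 256620/ 17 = 15095.29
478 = 478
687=687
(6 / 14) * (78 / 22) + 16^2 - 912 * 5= -331291 / 77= -4302.48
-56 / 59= -0.95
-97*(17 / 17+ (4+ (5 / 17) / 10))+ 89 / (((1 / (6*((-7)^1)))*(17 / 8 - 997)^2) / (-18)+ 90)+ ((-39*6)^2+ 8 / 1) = 1983070261091 / 36536638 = 54276.21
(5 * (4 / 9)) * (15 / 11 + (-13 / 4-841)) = -1873.08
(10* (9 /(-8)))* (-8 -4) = 135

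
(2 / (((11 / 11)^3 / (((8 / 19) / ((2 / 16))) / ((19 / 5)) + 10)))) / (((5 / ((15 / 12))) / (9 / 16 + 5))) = 174885 / 5776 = 30.28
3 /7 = 0.43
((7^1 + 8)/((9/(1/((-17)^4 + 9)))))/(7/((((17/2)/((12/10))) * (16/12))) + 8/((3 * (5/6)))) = 17/3357906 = 0.00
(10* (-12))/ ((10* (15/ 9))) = -36/ 5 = -7.20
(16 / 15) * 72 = 384 / 5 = 76.80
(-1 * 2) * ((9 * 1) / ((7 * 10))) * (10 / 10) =-9 / 35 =-0.26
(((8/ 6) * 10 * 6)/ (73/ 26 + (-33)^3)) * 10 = -20800/ 934289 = -0.02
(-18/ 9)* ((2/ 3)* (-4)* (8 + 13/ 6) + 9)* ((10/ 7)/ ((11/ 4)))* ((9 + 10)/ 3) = 247760/ 2079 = 119.17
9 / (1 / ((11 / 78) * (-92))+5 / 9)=40986 / 2179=18.81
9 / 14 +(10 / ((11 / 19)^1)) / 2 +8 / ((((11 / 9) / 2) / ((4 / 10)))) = 11177 / 770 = 14.52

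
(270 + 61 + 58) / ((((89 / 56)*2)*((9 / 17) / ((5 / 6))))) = 462910 / 2403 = 192.64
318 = 318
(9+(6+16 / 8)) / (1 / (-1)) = -17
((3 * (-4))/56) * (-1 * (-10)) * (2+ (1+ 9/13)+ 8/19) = -8.81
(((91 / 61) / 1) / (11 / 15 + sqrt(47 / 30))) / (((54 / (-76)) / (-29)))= -11031020 / 254187 + 501410*sqrt(1410) / 254187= 30.67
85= 85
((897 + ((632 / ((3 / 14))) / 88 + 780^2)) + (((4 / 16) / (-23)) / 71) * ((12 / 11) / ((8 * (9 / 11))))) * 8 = 262689697037 / 53889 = 4874644.12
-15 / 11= -1.36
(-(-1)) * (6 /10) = 0.60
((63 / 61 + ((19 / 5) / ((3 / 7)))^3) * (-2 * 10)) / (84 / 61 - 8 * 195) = 143723482 / 16044075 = 8.96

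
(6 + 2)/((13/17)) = 136/13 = 10.46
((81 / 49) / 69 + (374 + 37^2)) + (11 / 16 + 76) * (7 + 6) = 49406985 / 18032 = 2739.96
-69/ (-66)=23/ 22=1.05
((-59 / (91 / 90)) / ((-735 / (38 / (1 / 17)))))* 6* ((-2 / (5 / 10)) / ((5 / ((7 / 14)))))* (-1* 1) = 2744208 / 22295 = 123.09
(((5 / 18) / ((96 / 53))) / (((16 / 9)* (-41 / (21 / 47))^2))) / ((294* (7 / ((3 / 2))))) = 795 / 106468569088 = 0.00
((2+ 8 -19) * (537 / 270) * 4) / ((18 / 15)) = -179 / 3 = -59.67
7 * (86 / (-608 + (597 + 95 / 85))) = -731 / 12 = -60.92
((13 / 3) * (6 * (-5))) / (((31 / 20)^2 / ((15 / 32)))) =-25.36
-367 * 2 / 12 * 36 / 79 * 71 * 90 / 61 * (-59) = 830176020 / 4819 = 172271.43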